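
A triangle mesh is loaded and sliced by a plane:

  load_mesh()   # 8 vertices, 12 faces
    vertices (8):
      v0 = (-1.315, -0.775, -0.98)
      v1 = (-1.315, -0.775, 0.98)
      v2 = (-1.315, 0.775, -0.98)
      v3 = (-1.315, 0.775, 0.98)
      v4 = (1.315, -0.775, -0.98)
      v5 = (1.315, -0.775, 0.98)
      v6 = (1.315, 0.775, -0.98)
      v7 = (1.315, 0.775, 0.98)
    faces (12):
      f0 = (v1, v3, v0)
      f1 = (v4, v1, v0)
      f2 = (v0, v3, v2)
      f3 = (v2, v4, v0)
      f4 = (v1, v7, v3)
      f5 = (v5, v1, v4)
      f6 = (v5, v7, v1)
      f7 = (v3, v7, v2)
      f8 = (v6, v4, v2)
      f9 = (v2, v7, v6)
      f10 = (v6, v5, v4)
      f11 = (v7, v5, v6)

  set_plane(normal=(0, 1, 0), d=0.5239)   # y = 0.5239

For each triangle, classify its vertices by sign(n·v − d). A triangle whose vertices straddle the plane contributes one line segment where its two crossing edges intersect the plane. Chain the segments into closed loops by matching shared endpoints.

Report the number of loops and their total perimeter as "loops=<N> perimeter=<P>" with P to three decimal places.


Straddling triangles (8 of 12):
  (v1,v3,v0) [-+-] → (-1.315, 0.5239, 0.98)–(-1.315, 0.5239, 0.66248)  len=0.3175
  (v0,v3,v2) [-++] → (-1.315, 0.5239, 0.66248)–(-1.315, 0.5239, -0.98)  len=1.6425
  (v2,v4,v0) [+--] → (-0.88894, 0.5239, -0.98)–(-1.315, 0.5239, -0.98)  len=0.4261
  (v1,v7,v3) [-++] → (0.88894, 0.5239, 0.98)–(-1.315, 0.5239, 0.98)  len=2.2039
  (v5,v7,v1) [-+-] → (1.315, 0.5239, 0.98)–(0.88894, 0.5239, 0.98)  len=0.4261
  (v6,v4,v2) [+-+] → (1.315, 0.5239, -0.98)–(-0.88894, 0.5239, -0.98)  len=2.2039
  (v6,v5,v4) [+--] → (1.315, 0.5239, -0.66248)–(1.315, 0.5239, -0.98)  len=0.3175
  (v7,v5,v6) [+-+] → (1.315, 0.5239, 0.98)–(1.315, 0.5239, -0.66248)  len=1.6425

Chained into 1 loop(s):
  loop 1: 8 segments, perimeter = 9.1800
Total perimeter = 9.180

loops=1 perimeter=9.180


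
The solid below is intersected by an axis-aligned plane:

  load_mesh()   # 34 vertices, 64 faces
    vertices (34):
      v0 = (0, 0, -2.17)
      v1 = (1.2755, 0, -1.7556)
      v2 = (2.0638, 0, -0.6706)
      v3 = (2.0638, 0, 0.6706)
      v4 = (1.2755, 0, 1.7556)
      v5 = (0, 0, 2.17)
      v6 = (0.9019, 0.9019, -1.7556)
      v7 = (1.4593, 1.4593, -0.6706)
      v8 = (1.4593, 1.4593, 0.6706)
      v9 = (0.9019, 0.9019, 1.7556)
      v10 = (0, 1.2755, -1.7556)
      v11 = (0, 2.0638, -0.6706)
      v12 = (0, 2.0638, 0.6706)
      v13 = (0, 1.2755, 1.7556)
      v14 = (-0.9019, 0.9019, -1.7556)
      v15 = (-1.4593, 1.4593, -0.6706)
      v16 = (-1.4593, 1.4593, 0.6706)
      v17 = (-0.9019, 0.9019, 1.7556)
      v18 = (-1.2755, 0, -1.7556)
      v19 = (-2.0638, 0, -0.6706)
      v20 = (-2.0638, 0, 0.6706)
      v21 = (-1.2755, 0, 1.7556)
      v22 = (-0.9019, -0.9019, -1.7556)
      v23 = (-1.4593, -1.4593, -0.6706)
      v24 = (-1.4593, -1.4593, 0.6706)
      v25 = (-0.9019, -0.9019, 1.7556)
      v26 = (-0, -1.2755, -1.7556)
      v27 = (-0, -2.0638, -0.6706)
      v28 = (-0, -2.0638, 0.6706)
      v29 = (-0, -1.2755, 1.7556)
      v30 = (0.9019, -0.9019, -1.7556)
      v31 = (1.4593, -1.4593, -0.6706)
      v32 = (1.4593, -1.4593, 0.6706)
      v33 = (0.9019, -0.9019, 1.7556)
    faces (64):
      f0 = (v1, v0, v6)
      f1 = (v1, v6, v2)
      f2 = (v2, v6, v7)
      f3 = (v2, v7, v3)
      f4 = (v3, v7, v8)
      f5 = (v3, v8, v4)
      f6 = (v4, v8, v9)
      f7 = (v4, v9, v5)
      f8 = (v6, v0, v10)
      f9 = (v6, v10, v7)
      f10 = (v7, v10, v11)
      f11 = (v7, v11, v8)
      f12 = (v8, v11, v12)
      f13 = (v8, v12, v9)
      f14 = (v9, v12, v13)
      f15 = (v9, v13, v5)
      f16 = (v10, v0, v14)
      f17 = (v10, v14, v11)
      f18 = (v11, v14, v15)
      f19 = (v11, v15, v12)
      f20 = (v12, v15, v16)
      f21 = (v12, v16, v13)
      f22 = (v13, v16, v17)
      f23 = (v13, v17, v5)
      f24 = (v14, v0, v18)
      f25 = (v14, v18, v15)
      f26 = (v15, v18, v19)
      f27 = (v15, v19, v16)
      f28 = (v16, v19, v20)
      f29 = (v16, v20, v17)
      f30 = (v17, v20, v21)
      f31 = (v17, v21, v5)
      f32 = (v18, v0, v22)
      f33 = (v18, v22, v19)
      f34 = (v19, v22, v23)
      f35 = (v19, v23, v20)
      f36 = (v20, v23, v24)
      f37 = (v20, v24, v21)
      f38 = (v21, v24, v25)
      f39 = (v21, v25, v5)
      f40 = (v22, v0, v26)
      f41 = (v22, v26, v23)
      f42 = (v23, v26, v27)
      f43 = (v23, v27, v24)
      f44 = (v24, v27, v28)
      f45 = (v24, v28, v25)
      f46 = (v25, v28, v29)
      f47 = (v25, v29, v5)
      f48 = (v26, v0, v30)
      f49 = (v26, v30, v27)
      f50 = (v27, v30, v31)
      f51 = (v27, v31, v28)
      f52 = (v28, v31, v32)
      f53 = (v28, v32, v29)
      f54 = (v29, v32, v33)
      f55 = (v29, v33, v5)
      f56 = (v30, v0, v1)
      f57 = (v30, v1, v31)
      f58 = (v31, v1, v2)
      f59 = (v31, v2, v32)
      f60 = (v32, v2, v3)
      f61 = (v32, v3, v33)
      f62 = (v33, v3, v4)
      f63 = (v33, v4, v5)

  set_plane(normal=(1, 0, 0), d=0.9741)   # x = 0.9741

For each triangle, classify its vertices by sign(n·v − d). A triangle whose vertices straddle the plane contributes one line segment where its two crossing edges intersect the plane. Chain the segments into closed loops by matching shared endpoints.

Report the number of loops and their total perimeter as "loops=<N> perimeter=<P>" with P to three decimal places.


Straddling triangles (20 of 64):
  (v1,v0,v6) [+--] → (0.9741, 0, -1.85352)–(0.9741, 0.727603, -1.7556)  len=0.7342
  (v1,v6,v2) [+-+] → (0.9741, 0.727603, -1.7556)–(0.9741, 0.845856, -1.68818)  len=0.1361
  (v2,v6,v7) [+-+] → (0.9741, 0.845856, -1.68818)–(0.9741, 0.9741, -1.61506)  len=0.1476
  (v4,v8,v9) [++-] → (0.9741, 0.9741, 1.61506)–(0.9741, 0.727603, 1.7556)  len=0.2837
  (v4,v9,v5) [+--] → (0.9741, 0.727603, 1.7556)–(0.9741, 0, 1.85352)  len=0.7342
  (v6,v10,v7) [--+] → (0.9741, 1.39819, -1.03135)–(0.9741, 0.9741, -1.61506)  len=0.7215
  (v7,v10,v11) [+--] → (0.9741, 1.39819, -1.03135)–(0.9741, 1.66029, -0.6706)  len=0.4459
  (v7,v11,v8) [+-+] → (0.9741, 1.66029, -0.6706)–(0.9741, 1.66029, 0.224667)  len=0.8953
  (v8,v11,v12) [+--] → (0.9741, 1.66029, 0.224667)–(0.9741, 1.66029, 0.6706)  len=0.4459
  (v8,v12,v9) [+--] → (0.9741, 1.66029, 0.6706)–(0.9741, 0.9741, 1.61506)  len=1.1674
  (v27,v30,v31) [--+] → (0.9741, -0.9741, -1.61506)–(0.9741, -1.66029, -0.6706)  len=1.1674
  (v27,v31,v28) [-+-] → (0.9741, -1.66029, -0.6706)–(0.9741, -1.66029, -0.224667)  len=0.4459
  (v28,v31,v32) [-++] → (0.9741, -1.66029, -0.224667)–(0.9741, -1.66029, 0.6706)  len=0.8953
  (v28,v32,v29) [-+-] → (0.9741, -1.66029, 0.6706)–(0.9741, -1.39819, 1.03135)  len=0.4459
  (v29,v32,v33) [-+-] → (0.9741, -1.39819, 1.03135)–(0.9741, -0.9741, 1.61506)  len=0.7215
  (v30,v0,v1) [--+] → (0.9741, 0, -1.85352)–(0.9741, -0.727603, -1.7556)  len=0.7342
  (v30,v1,v31) [-++] → (0.9741, -0.727603, -1.7556)–(0.9741, -0.9741, -1.61506)  len=0.2837
  (v32,v3,v33) [++-] → (0.9741, -0.845856, 1.68818)–(0.9741, -0.9741, 1.61506)  len=0.1476
  (v33,v3,v4) [-++] → (0.9741, -0.845856, 1.68818)–(0.9741, -0.727603, 1.7556)  len=0.1361
  (v33,v4,v5) [-+-] → (0.9741, -0.727603, 1.7556)–(0.9741, 0, 1.85352)  len=0.7342

Chained into 1 loop(s):
  loop 1: 20 segments, perimeter = 11.4237
Total perimeter = 11.424

loops=1 perimeter=11.424


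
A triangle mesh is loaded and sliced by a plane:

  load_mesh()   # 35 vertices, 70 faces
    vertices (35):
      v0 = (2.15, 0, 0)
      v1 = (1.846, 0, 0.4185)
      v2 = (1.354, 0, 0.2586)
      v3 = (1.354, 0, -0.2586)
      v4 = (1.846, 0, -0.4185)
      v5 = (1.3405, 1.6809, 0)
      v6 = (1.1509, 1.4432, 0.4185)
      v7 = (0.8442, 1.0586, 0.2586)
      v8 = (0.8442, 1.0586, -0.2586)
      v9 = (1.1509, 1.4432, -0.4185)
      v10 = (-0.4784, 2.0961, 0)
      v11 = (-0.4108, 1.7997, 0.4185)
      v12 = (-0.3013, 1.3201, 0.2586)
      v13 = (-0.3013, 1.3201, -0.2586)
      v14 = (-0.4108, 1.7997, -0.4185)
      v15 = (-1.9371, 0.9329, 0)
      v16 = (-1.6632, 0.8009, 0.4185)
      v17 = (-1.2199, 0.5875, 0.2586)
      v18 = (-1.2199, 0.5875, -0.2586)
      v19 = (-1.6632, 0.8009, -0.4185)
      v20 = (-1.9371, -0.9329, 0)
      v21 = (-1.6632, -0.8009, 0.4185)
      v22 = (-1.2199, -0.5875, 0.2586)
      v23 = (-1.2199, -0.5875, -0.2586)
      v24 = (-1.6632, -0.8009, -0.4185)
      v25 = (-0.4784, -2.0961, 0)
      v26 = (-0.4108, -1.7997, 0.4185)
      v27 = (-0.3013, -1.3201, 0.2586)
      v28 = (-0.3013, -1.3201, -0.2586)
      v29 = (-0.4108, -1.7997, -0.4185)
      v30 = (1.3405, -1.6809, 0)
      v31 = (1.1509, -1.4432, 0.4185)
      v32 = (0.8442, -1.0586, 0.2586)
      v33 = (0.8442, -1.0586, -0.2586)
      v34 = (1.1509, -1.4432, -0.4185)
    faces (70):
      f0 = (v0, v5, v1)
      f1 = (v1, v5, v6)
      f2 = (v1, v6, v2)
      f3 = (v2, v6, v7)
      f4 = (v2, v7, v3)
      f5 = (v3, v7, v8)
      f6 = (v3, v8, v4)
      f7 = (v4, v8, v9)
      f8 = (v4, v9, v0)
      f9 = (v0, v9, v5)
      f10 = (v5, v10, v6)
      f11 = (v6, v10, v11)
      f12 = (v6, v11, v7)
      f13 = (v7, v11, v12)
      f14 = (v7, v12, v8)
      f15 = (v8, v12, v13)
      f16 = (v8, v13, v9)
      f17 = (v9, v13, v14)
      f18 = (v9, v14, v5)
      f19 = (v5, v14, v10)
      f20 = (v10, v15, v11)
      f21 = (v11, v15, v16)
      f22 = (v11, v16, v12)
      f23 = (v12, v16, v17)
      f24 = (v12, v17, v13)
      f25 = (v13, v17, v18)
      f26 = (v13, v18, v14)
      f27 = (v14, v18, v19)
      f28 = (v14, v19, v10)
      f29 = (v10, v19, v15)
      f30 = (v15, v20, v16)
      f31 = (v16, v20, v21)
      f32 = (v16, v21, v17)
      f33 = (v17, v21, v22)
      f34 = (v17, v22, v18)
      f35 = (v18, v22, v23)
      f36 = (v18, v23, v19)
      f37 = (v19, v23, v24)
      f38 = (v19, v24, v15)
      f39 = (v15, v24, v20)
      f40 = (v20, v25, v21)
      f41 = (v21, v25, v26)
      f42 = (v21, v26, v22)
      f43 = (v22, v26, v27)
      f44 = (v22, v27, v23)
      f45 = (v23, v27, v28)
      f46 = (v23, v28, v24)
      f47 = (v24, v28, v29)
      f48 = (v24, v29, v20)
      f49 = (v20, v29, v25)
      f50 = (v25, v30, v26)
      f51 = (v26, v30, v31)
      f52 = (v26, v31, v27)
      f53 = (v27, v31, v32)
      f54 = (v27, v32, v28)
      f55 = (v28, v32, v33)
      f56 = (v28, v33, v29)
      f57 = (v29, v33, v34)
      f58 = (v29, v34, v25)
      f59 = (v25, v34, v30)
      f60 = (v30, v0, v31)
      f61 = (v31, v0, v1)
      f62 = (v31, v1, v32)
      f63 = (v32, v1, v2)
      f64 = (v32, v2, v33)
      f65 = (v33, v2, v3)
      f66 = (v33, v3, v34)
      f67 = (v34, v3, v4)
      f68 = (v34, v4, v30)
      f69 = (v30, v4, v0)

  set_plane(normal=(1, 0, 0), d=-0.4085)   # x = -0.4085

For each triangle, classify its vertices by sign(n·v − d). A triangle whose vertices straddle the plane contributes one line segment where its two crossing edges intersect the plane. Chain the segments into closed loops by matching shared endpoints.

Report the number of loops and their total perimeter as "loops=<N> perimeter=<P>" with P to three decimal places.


loops=2 perimeter=5.398

Straddling triangles (24 of 70):
  (v5,v10,v6) [+-+] → (-0.4085, 2.08014, 0)–(-0.4085, 2.06809, 0.0179544)  len=0.0216
  (v6,v10,v11) [+--] → (-0.4085, 2.06809, 0.0179544)–(-0.4085, 1.79917, 0.4185)  len=0.4824
  (v6,v11,v7) [+-+] → (-0.4085, 1.79917, 0.4185)–(-0.4085, 1.79834, 0.418207)  len=0.0009
  (v7,v11,v12) [+-+] → (-0.4085, 1.79834, 0.418207)–(-0.4085, 1.78963, 0.415141)  len=0.0092
  (v9,v13,v14) [++-] → (-0.4085, 1.78963, -0.415141)–(-0.4085, 1.79917, -0.4185)  len=0.0101
  (v9,v14,v5) [+-+] → (-0.4085, 1.79917, -0.4185)–(-0.4085, 1.79954, -0.41795)  len=0.0007
  (v5,v14,v10) [+--] → (-0.4085, 1.79954, -0.41795)–(-0.4085, 2.08014, 0)  len=0.5034
  (v11,v16,v12) [--+] → (-0.4085, 1.27923, 0.271186)–(-0.4085, 1.78963, 0.415141)  len=0.5303
  (v12,v16,v17) [+--] → (-0.4085, 1.27923, 0.271186)–(-0.4085, 1.23461, 0.2586)  len=0.0464
  (v12,v17,v13) [+-+] → (-0.4085, 1.23461, 0.2586)–(-0.4085, 1.23461, -0.198243)  len=0.4568
  (v13,v17,v18) [+--] → (-0.4085, 1.23461, -0.198243)–(-0.4085, 1.23461, -0.2586)  len=0.0604
  (v13,v18,v14) [+--] → (-0.4085, 1.23461, -0.2586)–(-0.4085, 1.78963, -0.415141)  len=0.5767
  (v22,v26,v27) [--+] → (-0.4085, -1.78963, 0.415141)–(-0.4085, -1.23461, 0.2586)  len=0.5767
  (v22,v27,v23) [-+-] → (-0.4085, -1.23461, 0.2586)–(-0.4085, -1.23461, 0.198243)  len=0.0604
  (v23,v27,v28) [-++] → (-0.4085, -1.23461, 0.198243)–(-0.4085, -1.23461, -0.2586)  len=0.4568
  (v23,v28,v24) [-+-] → (-0.4085, -1.23461, -0.2586)–(-0.4085, -1.27923, -0.271186)  len=0.0464
  (v24,v28,v29) [-+-] → (-0.4085, -1.27923, -0.271186)–(-0.4085, -1.78963, -0.415141)  len=0.5303
  (v25,v30,v26) [-+-] → (-0.4085, -2.08014, 0)–(-0.4085, -1.79954, 0.41795)  len=0.5034
  (v26,v30,v31) [-++] → (-0.4085, -1.79954, 0.41795)–(-0.4085, -1.79917, 0.4185)  len=0.0007
  (v26,v31,v27) [-++] → (-0.4085, -1.79917, 0.4185)–(-0.4085, -1.78963, 0.415141)  len=0.0101
  (v28,v33,v29) [++-] → (-0.4085, -1.79834, -0.418207)–(-0.4085, -1.78963, -0.415141)  len=0.0092
  (v29,v33,v34) [-++] → (-0.4085, -1.79834, -0.418207)–(-0.4085, -1.79917, -0.4185)  len=0.0009
  (v29,v34,v25) [-+-] → (-0.4085, -1.79917, -0.4185)–(-0.4085, -2.06809, -0.0179544)  len=0.4824
  (v25,v34,v30) [-++] → (-0.4085, -2.06809, -0.0179544)–(-0.4085, -2.08014, 0)  len=0.0216

Chained into 2 loop(s):
  loop 1: 12 segments, perimeter = 2.6989
  loop 2: 12 segments, perimeter = 2.6989
Total perimeter = 5.398


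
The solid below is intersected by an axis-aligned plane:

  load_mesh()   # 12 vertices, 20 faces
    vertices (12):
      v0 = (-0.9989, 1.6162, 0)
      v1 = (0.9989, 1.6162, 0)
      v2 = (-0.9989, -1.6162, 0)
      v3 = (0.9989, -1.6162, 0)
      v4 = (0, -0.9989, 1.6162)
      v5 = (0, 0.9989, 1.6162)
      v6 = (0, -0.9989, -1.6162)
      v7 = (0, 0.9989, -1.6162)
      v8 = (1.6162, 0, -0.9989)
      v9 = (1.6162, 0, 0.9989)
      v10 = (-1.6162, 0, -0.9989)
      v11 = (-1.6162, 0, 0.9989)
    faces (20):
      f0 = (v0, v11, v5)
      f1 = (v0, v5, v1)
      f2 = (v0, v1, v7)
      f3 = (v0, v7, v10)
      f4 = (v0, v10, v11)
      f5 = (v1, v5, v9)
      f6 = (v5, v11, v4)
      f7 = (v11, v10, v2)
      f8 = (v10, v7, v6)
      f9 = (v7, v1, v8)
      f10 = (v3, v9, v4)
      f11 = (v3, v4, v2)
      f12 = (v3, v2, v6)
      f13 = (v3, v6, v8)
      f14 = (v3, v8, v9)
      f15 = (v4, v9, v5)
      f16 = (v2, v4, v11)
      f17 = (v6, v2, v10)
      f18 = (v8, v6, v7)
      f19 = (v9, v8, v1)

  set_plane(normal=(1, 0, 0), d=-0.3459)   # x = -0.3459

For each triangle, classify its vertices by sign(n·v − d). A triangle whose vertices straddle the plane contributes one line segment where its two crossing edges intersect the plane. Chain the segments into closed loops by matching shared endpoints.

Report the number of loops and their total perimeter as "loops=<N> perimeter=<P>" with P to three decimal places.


loops=1 perimeter=10.083

Straddling triangles (10 of 20):
  (v0,v11,v5) [--+] → (-0.3459, 0.785115, 1.48409)–(-0.3459, 1.21266, 1.05654)  len=0.6046
  (v0,v5,v1) [-++] → (-0.3459, 1.21266, 1.05654)–(-0.3459, 1.6162, 0)  len=1.1310
  (v0,v1,v7) [-++] → (-0.3459, 1.6162, 0)–(-0.3459, 1.21266, -1.05654)  len=1.1310
  (v0,v7,v10) [-+-] → (-0.3459, 1.21266, -1.05654)–(-0.3459, 0.785115, -1.48409)  len=0.6046
  (v5,v11,v4) [+-+] → (-0.3459, 0.785115, 1.48409)–(-0.3459, -0.785115, 1.48409)  len=1.5702
  (v10,v7,v6) [-++] → (-0.3459, 0.785115, -1.48409)–(-0.3459, -0.785115, -1.48409)  len=1.5702
  (v3,v4,v2) [++-] → (-0.3459, -1.21266, 1.05654)–(-0.3459, -1.6162, 0)  len=1.1310
  (v3,v2,v6) [+-+] → (-0.3459, -1.6162, 0)–(-0.3459, -1.21266, -1.05654)  len=1.1310
  (v2,v4,v11) [-+-] → (-0.3459, -1.21266, 1.05654)–(-0.3459, -0.785115, 1.48409)  len=0.6046
  (v6,v2,v10) [+--] → (-0.3459, -1.21266, -1.05654)–(-0.3459, -0.785115, -1.48409)  len=0.6046

Chained into 1 loop(s):
  loop 1: 10 segments, perimeter = 10.0829
Total perimeter = 10.083


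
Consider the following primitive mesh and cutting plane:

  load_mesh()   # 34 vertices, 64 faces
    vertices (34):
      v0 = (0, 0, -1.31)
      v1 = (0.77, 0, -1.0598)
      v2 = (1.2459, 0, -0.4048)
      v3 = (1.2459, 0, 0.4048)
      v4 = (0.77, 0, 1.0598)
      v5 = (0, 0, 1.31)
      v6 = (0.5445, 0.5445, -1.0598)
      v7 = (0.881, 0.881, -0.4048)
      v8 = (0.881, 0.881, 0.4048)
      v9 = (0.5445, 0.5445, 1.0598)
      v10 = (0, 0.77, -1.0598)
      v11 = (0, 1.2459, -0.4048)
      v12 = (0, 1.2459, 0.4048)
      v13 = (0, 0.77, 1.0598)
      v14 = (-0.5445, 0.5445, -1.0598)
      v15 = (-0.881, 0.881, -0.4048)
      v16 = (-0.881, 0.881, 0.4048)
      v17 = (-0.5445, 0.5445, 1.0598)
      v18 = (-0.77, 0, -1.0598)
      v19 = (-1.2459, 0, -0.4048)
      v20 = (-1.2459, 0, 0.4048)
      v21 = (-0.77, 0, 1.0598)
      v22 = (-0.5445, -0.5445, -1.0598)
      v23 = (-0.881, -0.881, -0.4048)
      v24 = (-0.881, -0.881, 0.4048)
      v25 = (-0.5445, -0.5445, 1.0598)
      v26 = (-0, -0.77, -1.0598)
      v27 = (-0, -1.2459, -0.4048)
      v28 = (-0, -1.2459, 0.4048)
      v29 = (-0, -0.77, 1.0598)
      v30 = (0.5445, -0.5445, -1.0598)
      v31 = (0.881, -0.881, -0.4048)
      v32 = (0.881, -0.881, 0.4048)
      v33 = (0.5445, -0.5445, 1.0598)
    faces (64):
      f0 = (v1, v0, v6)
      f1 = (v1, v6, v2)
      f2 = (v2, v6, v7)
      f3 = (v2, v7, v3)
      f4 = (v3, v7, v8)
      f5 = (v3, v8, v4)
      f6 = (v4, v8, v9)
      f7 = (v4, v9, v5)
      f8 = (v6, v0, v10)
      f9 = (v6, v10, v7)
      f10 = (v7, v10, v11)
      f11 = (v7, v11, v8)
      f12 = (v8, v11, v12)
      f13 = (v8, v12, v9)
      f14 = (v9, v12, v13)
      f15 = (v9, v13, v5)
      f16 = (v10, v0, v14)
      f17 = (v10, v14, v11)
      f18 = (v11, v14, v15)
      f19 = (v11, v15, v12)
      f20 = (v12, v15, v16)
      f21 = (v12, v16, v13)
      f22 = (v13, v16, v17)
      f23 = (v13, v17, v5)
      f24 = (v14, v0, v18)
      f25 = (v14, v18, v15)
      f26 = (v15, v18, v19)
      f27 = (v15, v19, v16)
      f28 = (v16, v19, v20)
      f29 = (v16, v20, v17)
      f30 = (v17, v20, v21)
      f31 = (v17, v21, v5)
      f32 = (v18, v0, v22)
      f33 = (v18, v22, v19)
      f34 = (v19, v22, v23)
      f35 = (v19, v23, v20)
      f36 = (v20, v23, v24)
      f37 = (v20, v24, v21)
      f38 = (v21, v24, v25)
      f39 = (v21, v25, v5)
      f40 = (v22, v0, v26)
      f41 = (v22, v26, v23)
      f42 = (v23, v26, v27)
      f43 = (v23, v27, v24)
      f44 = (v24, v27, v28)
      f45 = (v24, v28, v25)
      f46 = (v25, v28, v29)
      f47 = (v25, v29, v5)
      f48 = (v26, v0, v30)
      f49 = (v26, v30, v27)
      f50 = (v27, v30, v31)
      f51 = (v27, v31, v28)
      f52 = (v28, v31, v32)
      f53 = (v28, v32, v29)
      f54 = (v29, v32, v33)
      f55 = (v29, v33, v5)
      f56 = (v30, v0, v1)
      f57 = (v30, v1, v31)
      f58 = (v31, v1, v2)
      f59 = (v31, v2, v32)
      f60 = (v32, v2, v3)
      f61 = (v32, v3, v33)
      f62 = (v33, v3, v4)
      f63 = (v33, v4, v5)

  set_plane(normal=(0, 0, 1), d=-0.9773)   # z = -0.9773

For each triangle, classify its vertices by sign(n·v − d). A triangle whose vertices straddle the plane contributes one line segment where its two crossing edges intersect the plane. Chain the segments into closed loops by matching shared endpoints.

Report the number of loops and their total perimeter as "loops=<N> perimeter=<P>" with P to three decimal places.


Straddling triangles (16 of 64):
  (v1,v6,v2) [--+] → (0.632844, 0.475918, -0.9773)–(0.829942, 0, -0.9773)  len=0.5151
  (v2,v6,v7) [+-+] → (0.632844, 0.475918, -0.9773)–(0.586884, 0.586884, -0.9773)  len=0.1201
  (v6,v10,v7) [--+] → (0.110966, 0.783981, -0.9773)–(0.586884, 0.586884, -0.9773)  len=0.5151
  (v7,v10,v11) [+-+] → (0.110966, 0.783981, -0.9773)–(0, 0.829942, -0.9773)  len=0.1201
  (v10,v14,v11) [--+] → (-0.475918, 0.632844, -0.9773)–(0, 0.829942, -0.9773)  len=0.5151
  (v11,v14,v15) [+-+] → (-0.475918, 0.632844, -0.9773)–(-0.586884, 0.586884, -0.9773)  len=0.1201
  (v14,v18,v15) [--+] → (-0.783981, 0.110966, -0.9773)–(-0.586884, 0.586884, -0.9773)  len=0.5151
  (v15,v18,v19) [+-+] → (-0.783981, 0.110966, -0.9773)–(-0.829942, 0, -0.9773)  len=0.1201
  (v18,v22,v19) [--+] → (-0.632844, -0.475918, -0.9773)–(-0.829942, 0, -0.9773)  len=0.5151
  (v19,v22,v23) [+-+] → (-0.632844, -0.475918, -0.9773)–(-0.586884, -0.586884, -0.9773)  len=0.1201
  (v22,v26,v23) [--+] → (-0.110966, -0.783981, -0.9773)–(-0.586884, -0.586884, -0.9773)  len=0.5151
  (v23,v26,v27) [+-+] → (-0.110966, -0.783981, -0.9773)–(0, -0.829942, -0.9773)  len=0.1201
  (v26,v30,v27) [--+] → (0.475918, -0.632844, -0.9773)–(0, -0.829942, -0.9773)  len=0.5151
  (v27,v30,v31) [+-+] → (0.475918, -0.632844, -0.9773)–(0.586884, -0.586884, -0.9773)  len=0.1201
  (v30,v1,v31) [--+] → (0.783981, -0.110966, -0.9773)–(0.586884, -0.586884, -0.9773)  len=0.5151
  (v31,v1,v2) [+-+] → (0.783981, -0.110966, -0.9773)–(0.829942, 0, -0.9773)  len=0.1201

Chained into 1 loop(s):
  loop 1: 16 segments, perimeter = 5.0818
Total perimeter = 5.082

loops=1 perimeter=5.082


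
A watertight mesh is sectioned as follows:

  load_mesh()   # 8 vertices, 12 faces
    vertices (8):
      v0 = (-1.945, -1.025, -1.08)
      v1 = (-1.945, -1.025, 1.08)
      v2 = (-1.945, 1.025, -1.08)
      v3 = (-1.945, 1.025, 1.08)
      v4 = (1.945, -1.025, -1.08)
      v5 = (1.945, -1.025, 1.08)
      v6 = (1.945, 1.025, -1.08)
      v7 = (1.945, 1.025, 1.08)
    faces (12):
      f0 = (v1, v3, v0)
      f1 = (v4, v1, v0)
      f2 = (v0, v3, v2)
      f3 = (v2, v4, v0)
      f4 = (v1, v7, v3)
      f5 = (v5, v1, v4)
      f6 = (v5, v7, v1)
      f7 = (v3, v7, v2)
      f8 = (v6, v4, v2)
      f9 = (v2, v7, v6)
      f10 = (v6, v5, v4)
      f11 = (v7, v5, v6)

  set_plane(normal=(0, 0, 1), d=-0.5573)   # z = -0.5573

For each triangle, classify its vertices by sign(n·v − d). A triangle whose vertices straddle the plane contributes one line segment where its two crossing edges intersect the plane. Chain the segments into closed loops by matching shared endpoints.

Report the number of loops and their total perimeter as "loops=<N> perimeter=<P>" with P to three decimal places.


Straddling triangles (8 of 12):
  (v1,v3,v0) [++-] → (-1.945, -0.528919, -0.5573)–(-1.945, -1.025, -0.5573)  len=0.4961
  (v4,v1,v0) [-+-] → (1.00366, -1.025, -0.5573)–(-1.945, -1.025, -0.5573)  len=2.9487
  (v0,v3,v2) [-+-] → (-1.945, -0.528919, -0.5573)–(-1.945, 1.025, -0.5573)  len=1.5539
  (v5,v1,v4) [++-] → (1.00366, -1.025, -0.5573)–(1.945, -1.025, -0.5573)  len=0.9413
  (v3,v7,v2) [++-] → (-1.00366, 1.025, -0.5573)–(-1.945, 1.025, -0.5573)  len=0.9413
  (v2,v7,v6) [-+-] → (-1.00366, 1.025, -0.5573)–(1.945, 1.025, -0.5573)  len=2.9487
  (v6,v5,v4) [-+-] → (1.945, 0.528919, -0.5573)–(1.945, -1.025, -0.5573)  len=1.5539
  (v7,v5,v6) [++-] → (1.945, 0.528919, -0.5573)–(1.945, 1.025, -0.5573)  len=0.4961

Chained into 1 loop(s):
  loop 1: 8 segments, perimeter = 11.8800
Total perimeter = 11.880

loops=1 perimeter=11.880


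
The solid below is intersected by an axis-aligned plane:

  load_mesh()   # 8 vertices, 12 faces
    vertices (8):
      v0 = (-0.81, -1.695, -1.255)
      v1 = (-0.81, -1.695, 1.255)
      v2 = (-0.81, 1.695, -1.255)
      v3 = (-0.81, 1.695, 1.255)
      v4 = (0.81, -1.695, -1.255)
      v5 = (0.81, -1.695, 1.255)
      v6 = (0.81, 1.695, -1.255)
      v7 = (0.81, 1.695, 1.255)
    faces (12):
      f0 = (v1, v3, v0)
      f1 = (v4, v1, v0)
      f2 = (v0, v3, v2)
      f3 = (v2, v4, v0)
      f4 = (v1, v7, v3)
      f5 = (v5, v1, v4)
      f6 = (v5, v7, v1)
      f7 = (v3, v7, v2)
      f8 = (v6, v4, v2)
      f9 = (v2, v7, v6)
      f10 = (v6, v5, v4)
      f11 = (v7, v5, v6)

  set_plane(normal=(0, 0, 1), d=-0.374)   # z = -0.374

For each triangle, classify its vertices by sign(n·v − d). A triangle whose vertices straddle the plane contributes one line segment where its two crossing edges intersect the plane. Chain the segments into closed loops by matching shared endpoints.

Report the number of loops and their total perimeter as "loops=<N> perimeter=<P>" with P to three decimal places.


Straddling triangles (8 of 12):
  (v1,v3,v0) [++-] → (-0.81, -0.505124, -0.374)–(-0.81, -1.695, -0.374)  len=1.1899
  (v4,v1,v0) [-+-] → (0.241386, -1.695, -0.374)–(-0.81, -1.695, -0.374)  len=1.0514
  (v0,v3,v2) [-+-] → (-0.81, -0.505124, -0.374)–(-0.81, 1.695, -0.374)  len=2.2001
  (v5,v1,v4) [++-] → (0.241386, -1.695, -0.374)–(0.81, -1.695, -0.374)  len=0.5686
  (v3,v7,v2) [++-] → (-0.241386, 1.695, -0.374)–(-0.81, 1.695, -0.374)  len=0.5686
  (v2,v7,v6) [-+-] → (-0.241386, 1.695, -0.374)–(0.81, 1.695, -0.374)  len=1.0514
  (v6,v5,v4) [-+-] → (0.81, 0.505124, -0.374)–(0.81, -1.695, -0.374)  len=2.2001
  (v7,v5,v6) [++-] → (0.81, 0.505124, -0.374)–(0.81, 1.695, -0.374)  len=1.1899

Chained into 1 loop(s):
  loop 1: 8 segments, perimeter = 10.0200
Total perimeter = 10.020

loops=1 perimeter=10.020


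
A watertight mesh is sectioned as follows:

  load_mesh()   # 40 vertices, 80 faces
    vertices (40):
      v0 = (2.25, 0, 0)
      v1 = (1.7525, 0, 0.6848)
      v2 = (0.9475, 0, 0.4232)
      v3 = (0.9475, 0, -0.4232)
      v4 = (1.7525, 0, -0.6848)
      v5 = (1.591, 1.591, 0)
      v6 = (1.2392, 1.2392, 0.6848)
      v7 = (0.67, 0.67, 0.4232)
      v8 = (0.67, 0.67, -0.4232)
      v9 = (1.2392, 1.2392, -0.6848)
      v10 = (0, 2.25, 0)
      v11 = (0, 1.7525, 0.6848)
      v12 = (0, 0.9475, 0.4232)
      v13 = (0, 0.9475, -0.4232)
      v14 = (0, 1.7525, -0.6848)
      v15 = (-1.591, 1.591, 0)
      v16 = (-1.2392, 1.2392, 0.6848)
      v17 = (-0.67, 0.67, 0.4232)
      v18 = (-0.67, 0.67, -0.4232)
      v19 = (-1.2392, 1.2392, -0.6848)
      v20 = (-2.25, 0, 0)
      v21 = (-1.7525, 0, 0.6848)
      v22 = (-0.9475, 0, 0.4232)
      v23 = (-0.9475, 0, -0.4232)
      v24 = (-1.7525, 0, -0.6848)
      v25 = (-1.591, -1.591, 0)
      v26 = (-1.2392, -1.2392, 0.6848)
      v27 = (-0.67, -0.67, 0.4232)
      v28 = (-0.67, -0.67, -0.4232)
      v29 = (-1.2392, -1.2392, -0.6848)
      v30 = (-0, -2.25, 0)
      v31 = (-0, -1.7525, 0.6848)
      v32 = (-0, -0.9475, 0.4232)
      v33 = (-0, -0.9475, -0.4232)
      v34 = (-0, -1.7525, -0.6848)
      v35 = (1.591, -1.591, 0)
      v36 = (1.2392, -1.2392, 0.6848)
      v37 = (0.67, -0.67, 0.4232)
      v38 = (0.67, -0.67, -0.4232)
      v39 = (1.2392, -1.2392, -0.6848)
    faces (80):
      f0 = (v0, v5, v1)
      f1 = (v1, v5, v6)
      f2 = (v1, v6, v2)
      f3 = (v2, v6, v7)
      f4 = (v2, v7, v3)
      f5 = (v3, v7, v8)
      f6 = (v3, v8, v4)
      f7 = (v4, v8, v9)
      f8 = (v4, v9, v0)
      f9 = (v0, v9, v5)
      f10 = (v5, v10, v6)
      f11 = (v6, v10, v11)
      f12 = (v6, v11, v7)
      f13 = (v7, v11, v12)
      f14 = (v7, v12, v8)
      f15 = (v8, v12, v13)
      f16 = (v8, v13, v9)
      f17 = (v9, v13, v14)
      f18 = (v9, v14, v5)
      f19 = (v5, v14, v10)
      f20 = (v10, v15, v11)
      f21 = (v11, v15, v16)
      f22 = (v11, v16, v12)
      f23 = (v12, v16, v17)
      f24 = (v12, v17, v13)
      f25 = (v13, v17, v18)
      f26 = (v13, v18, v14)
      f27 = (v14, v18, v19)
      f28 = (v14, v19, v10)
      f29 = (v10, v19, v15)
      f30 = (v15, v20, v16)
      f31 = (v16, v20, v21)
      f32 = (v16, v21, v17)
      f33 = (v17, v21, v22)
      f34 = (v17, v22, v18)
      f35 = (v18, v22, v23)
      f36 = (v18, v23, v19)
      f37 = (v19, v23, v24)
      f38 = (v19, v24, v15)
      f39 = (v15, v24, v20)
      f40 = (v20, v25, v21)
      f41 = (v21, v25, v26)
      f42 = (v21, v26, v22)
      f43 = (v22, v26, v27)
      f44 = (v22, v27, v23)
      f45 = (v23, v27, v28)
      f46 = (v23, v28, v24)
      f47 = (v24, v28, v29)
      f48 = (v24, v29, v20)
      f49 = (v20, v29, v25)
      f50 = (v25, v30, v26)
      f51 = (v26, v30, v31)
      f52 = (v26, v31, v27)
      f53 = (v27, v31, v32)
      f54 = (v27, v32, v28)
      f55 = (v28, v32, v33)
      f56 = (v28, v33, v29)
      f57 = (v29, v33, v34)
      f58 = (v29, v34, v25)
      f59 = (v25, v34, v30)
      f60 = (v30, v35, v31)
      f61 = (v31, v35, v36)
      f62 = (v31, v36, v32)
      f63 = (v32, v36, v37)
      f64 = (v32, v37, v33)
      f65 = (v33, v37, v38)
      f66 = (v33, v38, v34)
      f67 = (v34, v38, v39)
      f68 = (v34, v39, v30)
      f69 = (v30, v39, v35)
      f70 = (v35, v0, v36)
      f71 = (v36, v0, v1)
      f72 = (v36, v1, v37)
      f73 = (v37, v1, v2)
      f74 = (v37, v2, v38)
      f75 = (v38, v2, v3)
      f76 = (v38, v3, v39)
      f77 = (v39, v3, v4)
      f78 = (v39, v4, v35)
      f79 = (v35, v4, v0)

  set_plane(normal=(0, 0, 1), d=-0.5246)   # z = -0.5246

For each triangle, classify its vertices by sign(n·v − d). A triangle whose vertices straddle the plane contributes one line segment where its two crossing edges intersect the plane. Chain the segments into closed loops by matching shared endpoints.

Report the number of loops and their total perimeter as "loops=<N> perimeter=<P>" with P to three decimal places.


Straddling triangles (32 of 80):
  (v3,v8,v4) [++-] → (1.08959, 0.410298, -0.5246)–(1.25953, 0, -0.5246)  len=0.4441
  (v4,v8,v9) [-+-] → (1.08959, 0.410298, -0.5246)–(0.89063, 0.89063, -0.5246)  len=0.5199
  (v4,v9,v0) [--+] → (1.47566, 0.949305, -0.5246)–(1.86888, 0, -0.5246)  len=1.0275
  (v0,v9,v5) [+-+] → (1.47566, 0.949305, -0.5246)–(1.3215, 1.3215, -0.5246)  len=0.4029
  (v8,v13,v9) [++-] → (0.480332, 1.06057, -0.5246)–(0.89063, 0.89063, -0.5246)  len=0.4441
  (v9,v13,v14) [-+-] → (0.480332, 1.06057, -0.5246)–(0, 1.25953, -0.5246)  len=0.5199
  (v9,v14,v5) [--+] → (0.372194, 1.71472, -0.5246)–(1.3215, 1.3215, -0.5246)  len=1.0275
  (v5,v14,v10) [+-+] → (0.372194, 1.71472, -0.5246)–(0, 1.86888, -0.5246)  len=0.4029
  (v13,v18,v14) [++-] → (-0.410298, 1.08959, -0.5246)–(0, 1.25953, -0.5246)  len=0.4441
  (v14,v18,v19) [-+-] → (-0.410298, 1.08959, -0.5246)–(-0.89063, 0.89063, -0.5246)  len=0.5199
  (v14,v19,v10) [--+] → (-0.949305, 1.47566, -0.5246)–(0, 1.86888, -0.5246)  len=1.0275
  (v10,v19,v15) [+-+] → (-0.949305, 1.47566, -0.5246)–(-1.3215, 1.3215, -0.5246)  len=0.4029
  (v18,v23,v19) [++-] → (-1.06057, 0.480332, -0.5246)–(-0.89063, 0.89063, -0.5246)  len=0.4441
  (v19,v23,v24) [-+-] → (-1.06057, 0.480332, -0.5246)–(-1.25953, 0, -0.5246)  len=0.5199
  (v19,v24,v15) [--+] → (-1.71472, 0.372194, -0.5246)–(-1.3215, 1.3215, -0.5246)  len=1.0275
  (v15,v24,v20) [+-+] → (-1.71472, 0.372194, -0.5246)–(-1.86888, 0, -0.5246)  len=0.4029
  (v23,v28,v24) [++-] → (-1.08959, -0.410298, -0.5246)–(-1.25953, 0, -0.5246)  len=0.4441
  (v24,v28,v29) [-+-] → (-1.08959, -0.410298, -0.5246)–(-0.89063, -0.89063, -0.5246)  len=0.5199
  (v24,v29,v20) [--+] → (-1.47566, -0.949305, -0.5246)–(-1.86888, 0, -0.5246)  len=1.0275
  (v20,v29,v25) [+-+] → (-1.47566, -0.949305, -0.5246)–(-1.3215, -1.3215, -0.5246)  len=0.4029
  (v28,v33,v29) [++-] → (-0.480332, -1.06057, -0.5246)–(-0.89063, -0.89063, -0.5246)  len=0.4441
  (v29,v33,v34) [-+-] → (-0.480332, -1.06057, -0.5246)–(0, -1.25953, -0.5246)  len=0.5199
  (v29,v34,v25) [--+] → (-0.372194, -1.71472, -0.5246)–(-1.3215, -1.3215, -0.5246)  len=1.0275
  (v25,v34,v30) [+-+] → (-0.372194, -1.71472, -0.5246)–(0, -1.86888, -0.5246)  len=0.4029
  (v33,v38,v34) [++-] → (0.410298, -1.08959, -0.5246)–(0, -1.25953, -0.5246)  len=0.4441
  (v34,v38,v39) [-+-] → (0.410298, -1.08959, -0.5246)–(0.89063, -0.89063, -0.5246)  len=0.5199
  (v34,v39,v30) [--+] → (0.949305, -1.47566, -0.5246)–(0, -1.86888, -0.5246)  len=1.0275
  (v30,v39,v35) [+-+] → (0.949305, -1.47566, -0.5246)–(1.3215, -1.3215, -0.5246)  len=0.4029
  (v38,v3,v39) [++-] → (1.06057, -0.480332, -0.5246)–(0.89063, -0.89063, -0.5246)  len=0.4441
  (v39,v3,v4) [-+-] → (1.06057, -0.480332, -0.5246)–(1.25953, 0, -0.5246)  len=0.5199
  (v39,v4,v35) [--+] → (1.71472, -0.372194, -0.5246)–(1.3215, -1.3215, -0.5246)  len=1.0275
  (v35,v4,v0) [+-+] → (1.71472, -0.372194, -0.5246)–(1.86888, 0, -0.5246)  len=0.4029

Chained into 2 loop(s):
  loop 1: 16 segments, perimeter = 7.7121
  loop 2: 16 segments, perimeter = 11.4430
Total perimeter = 19.155

loops=2 perimeter=19.155


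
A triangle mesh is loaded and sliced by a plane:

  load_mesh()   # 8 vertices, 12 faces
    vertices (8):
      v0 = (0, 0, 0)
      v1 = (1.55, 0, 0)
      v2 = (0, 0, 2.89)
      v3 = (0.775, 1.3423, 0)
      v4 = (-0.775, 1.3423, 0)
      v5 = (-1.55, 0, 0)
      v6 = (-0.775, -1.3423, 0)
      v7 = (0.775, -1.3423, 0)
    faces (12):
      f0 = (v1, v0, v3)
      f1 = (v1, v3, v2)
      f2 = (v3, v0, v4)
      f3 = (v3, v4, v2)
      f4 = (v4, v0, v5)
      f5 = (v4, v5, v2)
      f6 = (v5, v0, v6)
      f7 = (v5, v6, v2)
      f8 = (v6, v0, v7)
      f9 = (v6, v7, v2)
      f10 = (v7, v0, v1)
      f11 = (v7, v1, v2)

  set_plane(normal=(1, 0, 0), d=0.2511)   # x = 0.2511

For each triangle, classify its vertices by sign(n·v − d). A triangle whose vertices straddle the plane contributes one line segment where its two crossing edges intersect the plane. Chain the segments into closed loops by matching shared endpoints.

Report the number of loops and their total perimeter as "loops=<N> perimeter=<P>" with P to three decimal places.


loops=1 perimeter=8.271

Straddling triangles (8 of 12):
  (v1,v0,v3) [+-+] → (0.2511, 0, 0)–(0.2511, 0.434905, 0)  len=0.4349
  (v1,v3,v2) [++-] → (0.2511, 0.434905, 1.95364)–(0.2511, 0, 2.42182)  len=0.6390
  (v3,v0,v4) [+--] → (0.2511, 0.434905, 0)–(0.2511, 1.3423, 0)  len=0.9074
  (v3,v4,v2) [+--] → (0.2511, 1.3423, 0)–(0.2511, 0.434905, 1.95364)  len=2.1541
  (v6,v0,v7) [--+] → (0.2511, -0.434905, 0)–(0.2511, -1.3423, 0)  len=0.9074
  (v6,v7,v2) [-+-] → (0.2511, -1.3423, 0)–(0.2511, -0.434905, 1.95364)  len=2.1541
  (v7,v0,v1) [+-+] → (0.2511, -0.434905, 0)–(0.2511, 0, 0)  len=0.4349
  (v7,v1,v2) [++-] → (0.2511, 0, 2.42182)–(0.2511, -0.434905, 1.95364)  len=0.6390

Chained into 1 loop(s):
  loop 1: 8 segments, perimeter = 8.2708
Total perimeter = 8.271


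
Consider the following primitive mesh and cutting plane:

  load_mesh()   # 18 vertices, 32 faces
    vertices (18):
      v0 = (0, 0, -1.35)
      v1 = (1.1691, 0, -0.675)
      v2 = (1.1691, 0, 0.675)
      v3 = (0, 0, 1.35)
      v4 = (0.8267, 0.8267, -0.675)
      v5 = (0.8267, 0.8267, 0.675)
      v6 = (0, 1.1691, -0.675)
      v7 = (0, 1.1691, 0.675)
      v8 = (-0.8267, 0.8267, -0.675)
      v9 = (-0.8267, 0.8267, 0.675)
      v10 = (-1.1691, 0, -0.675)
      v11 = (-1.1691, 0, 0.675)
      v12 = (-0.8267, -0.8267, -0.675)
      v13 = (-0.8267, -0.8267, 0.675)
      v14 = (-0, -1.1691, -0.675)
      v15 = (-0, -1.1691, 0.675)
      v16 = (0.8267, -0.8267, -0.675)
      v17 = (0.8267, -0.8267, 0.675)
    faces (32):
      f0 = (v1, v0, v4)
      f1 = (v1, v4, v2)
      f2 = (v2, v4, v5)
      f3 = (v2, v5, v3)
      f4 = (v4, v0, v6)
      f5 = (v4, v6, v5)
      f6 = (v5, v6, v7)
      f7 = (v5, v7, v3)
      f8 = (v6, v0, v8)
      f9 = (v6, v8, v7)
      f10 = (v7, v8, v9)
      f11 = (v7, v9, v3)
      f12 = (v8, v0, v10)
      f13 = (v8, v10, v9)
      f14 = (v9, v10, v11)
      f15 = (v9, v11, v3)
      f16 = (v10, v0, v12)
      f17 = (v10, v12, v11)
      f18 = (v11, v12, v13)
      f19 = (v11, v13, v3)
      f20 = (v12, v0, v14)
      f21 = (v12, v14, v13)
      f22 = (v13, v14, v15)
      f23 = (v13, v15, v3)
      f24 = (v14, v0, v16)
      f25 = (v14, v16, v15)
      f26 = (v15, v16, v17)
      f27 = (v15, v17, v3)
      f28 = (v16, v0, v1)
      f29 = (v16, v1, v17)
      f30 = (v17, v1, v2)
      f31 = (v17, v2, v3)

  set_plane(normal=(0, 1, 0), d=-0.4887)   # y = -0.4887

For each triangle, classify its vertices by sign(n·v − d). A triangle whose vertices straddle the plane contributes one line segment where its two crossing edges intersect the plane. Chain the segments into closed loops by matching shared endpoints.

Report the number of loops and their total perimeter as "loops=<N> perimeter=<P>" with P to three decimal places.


Straddling triangles (12 of 32):
  (v10,v0,v12) [++-] → (-0.4887, -0.4887, -0.950977)–(-0.966692, -0.4887, -0.675)  len=0.5519
  (v10,v12,v11) [+-+] → (-0.966692, -0.4887, -0.675)–(-0.966692, -0.4887, -0.123046)  len=0.5520
  (v11,v12,v13) [+--] → (-0.966692, -0.4887, -0.123046)–(-0.966692, -0.4887, 0.675)  len=0.7980
  (v11,v13,v3) [+-+] → (-0.966692, -0.4887, 0.675)–(-0.4887, -0.4887, 0.950977)  len=0.5519
  (v12,v0,v14) [-+-] → (-0.4887, -0.4887, -0.950977)–(0, -0.4887, -1.06784)  len=0.5025
  (v13,v15,v3) [--+] → (0, -0.4887, 1.06784)–(-0.4887, -0.4887, 0.950977)  len=0.5025
  (v14,v0,v16) [-+-] → (0, -0.4887, -1.06784)–(0.4887, -0.4887, -0.950977)  len=0.5025
  (v15,v17,v3) [--+] → (0.4887, -0.4887, 0.950977)–(0, -0.4887, 1.06784)  len=0.5025
  (v16,v0,v1) [-++] → (0.4887, -0.4887, -0.950977)–(0.966692, -0.4887, -0.675)  len=0.5519
  (v16,v1,v17) [-+-] → (0.966692, -0.4887, -0.675)–(0.966692, -0.4887, 0.123046)  len=0.7980
  (v17,v1,v2) [-++] → (0.966692, -0.4887, 0.123046)–(0.966692, -0.4887, 0.675)  len=0.5520
  (v17,v2,v3) [-++] → (0.966692, -0.4887, 0.675)–(0.4887, -0.4887, 0.950977)  len=0.5519

Chained into 1 loop(s):
  loop 1: 12 segments, perimeter = 6.9177
Total perimeter = 6.918

loops=1 perimeter=6.918


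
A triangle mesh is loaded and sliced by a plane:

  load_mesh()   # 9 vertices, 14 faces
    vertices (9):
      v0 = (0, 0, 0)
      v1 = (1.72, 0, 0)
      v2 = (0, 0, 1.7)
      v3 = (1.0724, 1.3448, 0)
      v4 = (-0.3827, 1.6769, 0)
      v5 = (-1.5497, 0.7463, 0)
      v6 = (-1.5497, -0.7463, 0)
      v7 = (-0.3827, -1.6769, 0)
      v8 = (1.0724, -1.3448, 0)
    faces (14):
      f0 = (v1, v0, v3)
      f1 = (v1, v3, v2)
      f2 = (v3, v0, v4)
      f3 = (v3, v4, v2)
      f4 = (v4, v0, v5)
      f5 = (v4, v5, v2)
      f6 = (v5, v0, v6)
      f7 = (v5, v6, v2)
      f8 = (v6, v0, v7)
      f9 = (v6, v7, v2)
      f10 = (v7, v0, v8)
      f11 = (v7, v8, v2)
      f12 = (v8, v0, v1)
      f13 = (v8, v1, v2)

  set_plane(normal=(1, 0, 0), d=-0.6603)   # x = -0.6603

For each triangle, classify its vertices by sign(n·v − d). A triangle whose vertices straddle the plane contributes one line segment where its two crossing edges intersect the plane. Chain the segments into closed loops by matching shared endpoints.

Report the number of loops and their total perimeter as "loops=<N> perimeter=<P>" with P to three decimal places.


loops=1 perimeter=6.544

Straddling triangles (6 of 14):
  (v4,v0,v5) [++-] → (-0.6603, 0.317985, 0)–(-0.6603, 1.45553, 0)  len=1.1375
  (v4,v5,v2) [+-+] → (-0.6603, 1.45553, 0)–(-0.6603, 0.317985, 0.97566)  len=1.4986
  (v5,v0,v6) [-+-] → (-0.6603, 0.317985, 0)–(-0.6603, -0.317985, 0)  len=0.6360
  (v5,v6,v2) [--+] → (-0.6603, -0.317985, 0.97566)–(-0.6603, 0.317985, 0.97566)  len=0.6360
  (v6,v0,v7) [-++] → (-0.6603, -0.317985, 0)–(-0.6603, -1.45553, 0)  len=1.1375
  (v6,v7,v2) [-++] → (-0.6603, -1.45553, 0)–(-0.6603, -0.317985, 0.97566)  len=1.4986

Chained into 1 loop(s):
  loop 1: 6 segments, perimeter = 6.5443
Total perimeter = 6.544


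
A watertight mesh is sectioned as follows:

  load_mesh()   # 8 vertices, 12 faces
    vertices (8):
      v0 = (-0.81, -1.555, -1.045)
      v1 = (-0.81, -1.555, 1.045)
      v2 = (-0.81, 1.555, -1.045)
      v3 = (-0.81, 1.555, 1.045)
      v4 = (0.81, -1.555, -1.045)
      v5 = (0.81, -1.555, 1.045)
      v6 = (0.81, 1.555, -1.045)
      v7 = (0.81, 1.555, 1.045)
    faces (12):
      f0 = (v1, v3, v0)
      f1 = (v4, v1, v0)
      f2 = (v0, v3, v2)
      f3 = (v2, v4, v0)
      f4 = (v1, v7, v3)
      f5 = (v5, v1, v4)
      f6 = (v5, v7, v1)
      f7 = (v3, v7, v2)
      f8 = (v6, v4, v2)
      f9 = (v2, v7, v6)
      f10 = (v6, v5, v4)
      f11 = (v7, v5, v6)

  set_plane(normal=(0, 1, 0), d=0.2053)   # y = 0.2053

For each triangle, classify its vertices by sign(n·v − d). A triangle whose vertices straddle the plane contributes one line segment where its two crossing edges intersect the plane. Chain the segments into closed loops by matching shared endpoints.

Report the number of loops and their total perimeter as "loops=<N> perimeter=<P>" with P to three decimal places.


Straddling triangles (8 of 12):
  (v1,v3,v0) [-+-] → (-0.81, 0.2053, 1.045)–(-0.81, 0.2053, 0.137967)  len=0.9070
  (v0,v3,v2) [-++] → (-0.81, 0.2053, 0.137967)–(-0.81, 0.2053, -1.045)  len=1.1830
  (v2,v4,v0) [+--] → (-0.106941, 0.2053, -1.045)–(-0.81, 0.2053, -1.045)  len=0.7031
  (v1,v7,v3) [-++] → (0.106941, 0.2053, 1.045)–(-0.81, 0.2053, 1.045)  len=0.9169
  (v5,v7,v1) [-+-] → (0.81, 0.2053, 1.045)–(0.106941, 0.2053, 1.045)  len=0.7031
  (v6,v4,v2) [+-+] → (0.81, 0.2053, -1.045)–(-0.106941, 0.2053, -1.045)  len=0.9169
  (v6,v5,v4) [+--] → (0.81, 0.2053, -0.137967)–(0.81, 0.2053, -1.045)  len=0.9070
  (v7,v5,v6) [+-+] → (0.81, 0.2053, 1.045)–(0.81, 0.2053, -0.137967)  len=1.1830

Chained into 1 loop(s):
  loop 1: 8 segments, perimeter = 7.4200
Total perimeter = 7.420

loops=1 perimeter=7.420
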